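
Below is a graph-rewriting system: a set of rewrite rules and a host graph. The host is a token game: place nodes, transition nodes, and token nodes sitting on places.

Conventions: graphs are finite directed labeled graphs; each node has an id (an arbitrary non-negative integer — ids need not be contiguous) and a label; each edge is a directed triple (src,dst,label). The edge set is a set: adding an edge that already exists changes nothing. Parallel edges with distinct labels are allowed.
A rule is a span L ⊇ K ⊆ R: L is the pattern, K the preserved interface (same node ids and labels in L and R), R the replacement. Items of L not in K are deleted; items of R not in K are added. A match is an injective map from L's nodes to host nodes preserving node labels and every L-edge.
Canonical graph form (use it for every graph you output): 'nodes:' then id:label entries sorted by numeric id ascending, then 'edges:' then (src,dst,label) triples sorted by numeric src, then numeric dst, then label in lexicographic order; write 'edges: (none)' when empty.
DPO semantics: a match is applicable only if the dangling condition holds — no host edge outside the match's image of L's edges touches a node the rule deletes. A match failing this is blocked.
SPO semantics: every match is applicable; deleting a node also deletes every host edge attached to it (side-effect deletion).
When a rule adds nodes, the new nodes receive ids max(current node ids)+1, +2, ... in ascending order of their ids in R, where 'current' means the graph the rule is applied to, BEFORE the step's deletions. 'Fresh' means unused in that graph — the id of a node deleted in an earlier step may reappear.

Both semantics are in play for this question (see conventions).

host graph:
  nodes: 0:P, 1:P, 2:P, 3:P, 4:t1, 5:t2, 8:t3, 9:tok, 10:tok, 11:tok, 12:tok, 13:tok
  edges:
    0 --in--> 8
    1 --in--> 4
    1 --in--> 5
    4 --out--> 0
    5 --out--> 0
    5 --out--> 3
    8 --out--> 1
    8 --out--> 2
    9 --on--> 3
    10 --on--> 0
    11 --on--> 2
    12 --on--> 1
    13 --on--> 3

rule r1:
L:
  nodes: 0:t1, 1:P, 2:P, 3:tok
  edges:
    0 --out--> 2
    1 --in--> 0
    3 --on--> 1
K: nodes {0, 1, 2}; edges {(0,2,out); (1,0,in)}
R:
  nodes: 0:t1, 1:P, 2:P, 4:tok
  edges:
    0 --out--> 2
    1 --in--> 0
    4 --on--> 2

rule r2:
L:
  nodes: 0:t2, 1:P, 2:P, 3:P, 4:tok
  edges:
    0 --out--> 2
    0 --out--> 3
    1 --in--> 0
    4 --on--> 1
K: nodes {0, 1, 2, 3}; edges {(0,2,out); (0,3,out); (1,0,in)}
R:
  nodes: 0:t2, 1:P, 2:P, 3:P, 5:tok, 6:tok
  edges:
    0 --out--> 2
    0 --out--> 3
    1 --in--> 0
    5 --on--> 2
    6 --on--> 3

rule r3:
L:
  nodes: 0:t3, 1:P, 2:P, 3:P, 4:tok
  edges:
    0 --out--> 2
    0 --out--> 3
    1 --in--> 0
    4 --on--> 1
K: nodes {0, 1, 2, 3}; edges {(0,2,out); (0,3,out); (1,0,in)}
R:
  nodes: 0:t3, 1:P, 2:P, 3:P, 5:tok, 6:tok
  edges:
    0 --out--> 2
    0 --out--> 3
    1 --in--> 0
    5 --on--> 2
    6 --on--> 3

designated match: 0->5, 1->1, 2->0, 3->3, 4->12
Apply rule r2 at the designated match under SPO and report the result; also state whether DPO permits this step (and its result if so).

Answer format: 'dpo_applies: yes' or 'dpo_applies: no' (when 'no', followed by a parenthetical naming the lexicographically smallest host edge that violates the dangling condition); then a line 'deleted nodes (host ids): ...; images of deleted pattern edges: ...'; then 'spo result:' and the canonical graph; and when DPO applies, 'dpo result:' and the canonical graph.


dpo_applies: yes
deleted nodes (host ids): 12; images of deleted pattern edges: (12,1,on)
spo result:
nodes: 0:P, 1:P, 2:P, 3:P, 4:t1, 5:t2, 8:t3, 9:tok, 10:tok, 11:tok, 13:tok, 14:tok, 15:tok
edges: (0,8,in); (1,4,in); (1,5,in); (4,0,out); (5,0,out); (5,3,out); (8,1,out); (8,2,out); (9,3,on); (10,0,on); (11,2,on); (13,3,on); (14,0,on); (15,3,on)
dpo result:
nodes: 0:P, 1:P, 2:P, 3:P, 4:t1, 5:t2, 8:t3, 9:tok, 10:tok, 11:tok, 13:tok, 14:tok, 15:tok
edges: (0,8,in); (1,4,in); (1,5,in); (4,0,out); (5,0,out); (5,3,out); (8,1,out); (8,2,out); (9,3,on); (10,0,on); (11,2,on); (13,3,on); (14,0,on); (15,3,on)


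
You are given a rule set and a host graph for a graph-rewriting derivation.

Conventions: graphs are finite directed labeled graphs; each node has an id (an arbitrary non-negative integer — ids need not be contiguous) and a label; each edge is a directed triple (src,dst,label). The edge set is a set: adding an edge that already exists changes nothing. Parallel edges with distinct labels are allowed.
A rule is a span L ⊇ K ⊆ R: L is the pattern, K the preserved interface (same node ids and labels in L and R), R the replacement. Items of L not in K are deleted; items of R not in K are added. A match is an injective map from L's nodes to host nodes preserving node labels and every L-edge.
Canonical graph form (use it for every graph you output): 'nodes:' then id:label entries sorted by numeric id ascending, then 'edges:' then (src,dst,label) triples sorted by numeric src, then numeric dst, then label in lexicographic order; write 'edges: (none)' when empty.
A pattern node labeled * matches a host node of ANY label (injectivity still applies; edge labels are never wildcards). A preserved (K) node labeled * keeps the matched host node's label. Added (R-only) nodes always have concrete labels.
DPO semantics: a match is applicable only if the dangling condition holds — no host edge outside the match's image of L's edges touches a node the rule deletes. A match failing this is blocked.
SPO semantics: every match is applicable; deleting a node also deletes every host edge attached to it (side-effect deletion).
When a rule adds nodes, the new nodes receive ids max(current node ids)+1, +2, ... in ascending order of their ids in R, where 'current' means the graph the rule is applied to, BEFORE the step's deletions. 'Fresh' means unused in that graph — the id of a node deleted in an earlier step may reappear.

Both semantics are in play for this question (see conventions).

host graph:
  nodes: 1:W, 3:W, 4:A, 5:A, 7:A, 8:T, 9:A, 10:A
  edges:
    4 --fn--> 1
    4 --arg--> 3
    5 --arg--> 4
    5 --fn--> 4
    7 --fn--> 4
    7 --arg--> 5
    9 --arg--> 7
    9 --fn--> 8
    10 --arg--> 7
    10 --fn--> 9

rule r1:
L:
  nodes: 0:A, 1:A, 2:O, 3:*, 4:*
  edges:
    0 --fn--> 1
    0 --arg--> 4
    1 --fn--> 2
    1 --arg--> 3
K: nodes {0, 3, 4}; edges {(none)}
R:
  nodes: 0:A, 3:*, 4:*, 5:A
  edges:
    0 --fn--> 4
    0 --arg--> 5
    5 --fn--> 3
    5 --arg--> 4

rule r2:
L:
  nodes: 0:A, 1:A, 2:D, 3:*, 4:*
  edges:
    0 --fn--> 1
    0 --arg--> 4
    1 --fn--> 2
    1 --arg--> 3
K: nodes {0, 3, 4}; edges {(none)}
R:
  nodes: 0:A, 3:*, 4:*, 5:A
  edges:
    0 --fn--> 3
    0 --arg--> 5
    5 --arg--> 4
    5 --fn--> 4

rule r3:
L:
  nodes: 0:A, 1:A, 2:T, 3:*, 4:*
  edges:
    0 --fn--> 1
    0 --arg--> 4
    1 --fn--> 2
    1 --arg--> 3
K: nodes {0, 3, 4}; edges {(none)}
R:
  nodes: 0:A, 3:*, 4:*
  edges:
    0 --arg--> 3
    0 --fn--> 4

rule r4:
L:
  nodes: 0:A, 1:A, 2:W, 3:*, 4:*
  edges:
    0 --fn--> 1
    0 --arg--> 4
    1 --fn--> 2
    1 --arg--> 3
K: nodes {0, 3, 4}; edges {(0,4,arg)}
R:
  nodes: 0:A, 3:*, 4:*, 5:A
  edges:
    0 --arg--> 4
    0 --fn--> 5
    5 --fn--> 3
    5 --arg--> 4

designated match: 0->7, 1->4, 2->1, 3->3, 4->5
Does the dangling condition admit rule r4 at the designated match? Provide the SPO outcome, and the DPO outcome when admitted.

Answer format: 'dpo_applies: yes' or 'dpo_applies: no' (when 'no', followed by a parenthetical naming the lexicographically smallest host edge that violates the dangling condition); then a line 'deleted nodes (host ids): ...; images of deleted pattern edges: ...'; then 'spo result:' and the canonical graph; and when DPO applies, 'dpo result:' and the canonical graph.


dpo_applies: no
(the rule deletes node 4, which keeps host edge (5,4,arg) outside the match image — the dangling condition fails, DPO blocks; SPO proceeds and side-deletes such edges)
deleted nodes (host ids): 1, 4; images of deleted pattern edges: (4,1,fn); (4,3,arg); (7,4,fn)
spo result:
nodes: 3:W, 5:A, 7:A, 8:T, 9:A, 10:A, 11:A
edges: (7,5,arg); (7,11,fn); (9,7,arg); (9,8,fn); (10,7,arg); (10,9,fn); (11,3,fn); (11,5,arg)


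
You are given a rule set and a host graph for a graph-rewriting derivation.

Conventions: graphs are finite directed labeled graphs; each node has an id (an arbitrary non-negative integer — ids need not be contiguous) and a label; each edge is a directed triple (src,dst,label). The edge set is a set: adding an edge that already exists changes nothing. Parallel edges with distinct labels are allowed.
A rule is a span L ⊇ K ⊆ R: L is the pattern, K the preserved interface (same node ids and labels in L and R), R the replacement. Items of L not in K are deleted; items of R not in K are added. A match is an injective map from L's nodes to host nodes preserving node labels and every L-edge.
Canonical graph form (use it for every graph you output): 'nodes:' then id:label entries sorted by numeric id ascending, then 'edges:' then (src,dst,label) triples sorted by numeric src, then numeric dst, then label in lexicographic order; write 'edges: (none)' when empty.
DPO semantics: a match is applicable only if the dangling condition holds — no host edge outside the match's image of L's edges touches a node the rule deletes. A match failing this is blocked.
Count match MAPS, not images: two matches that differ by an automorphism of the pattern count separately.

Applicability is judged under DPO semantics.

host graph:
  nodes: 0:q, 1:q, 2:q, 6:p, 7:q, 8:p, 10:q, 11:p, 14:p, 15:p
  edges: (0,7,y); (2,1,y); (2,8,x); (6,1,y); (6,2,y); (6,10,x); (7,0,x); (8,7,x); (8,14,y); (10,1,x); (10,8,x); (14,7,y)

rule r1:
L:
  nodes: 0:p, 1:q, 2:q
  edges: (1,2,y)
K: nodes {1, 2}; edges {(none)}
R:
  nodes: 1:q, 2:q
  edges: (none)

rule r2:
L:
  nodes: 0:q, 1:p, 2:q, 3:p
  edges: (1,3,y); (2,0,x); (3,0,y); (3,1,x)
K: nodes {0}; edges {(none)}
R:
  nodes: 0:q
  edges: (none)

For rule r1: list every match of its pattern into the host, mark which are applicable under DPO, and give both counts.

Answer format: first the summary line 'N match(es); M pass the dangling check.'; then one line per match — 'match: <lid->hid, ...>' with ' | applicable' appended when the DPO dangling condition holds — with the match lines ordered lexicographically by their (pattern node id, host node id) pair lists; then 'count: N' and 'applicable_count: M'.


10 match(es); 4 pass the dangling check.
match: 0->6, 1->0, 2->7
match: 0->6, 1->2, 2->1
match: 0->8, 1->0, 2->7
match: 0->8, 1->2, 2->1
match: 0->11, 1->0, 2->7 | applicable
match: 0->11, 1->2, 2->1 | applicable
match: 0->14, 1->0, 2->7
match: 0->14, 1->2, 2->1
match: 0->15, 1->0, 2->7 | applicable
match: 0->15, 1->2, 2->1 | applicable
count: 10
applicable_count: 4


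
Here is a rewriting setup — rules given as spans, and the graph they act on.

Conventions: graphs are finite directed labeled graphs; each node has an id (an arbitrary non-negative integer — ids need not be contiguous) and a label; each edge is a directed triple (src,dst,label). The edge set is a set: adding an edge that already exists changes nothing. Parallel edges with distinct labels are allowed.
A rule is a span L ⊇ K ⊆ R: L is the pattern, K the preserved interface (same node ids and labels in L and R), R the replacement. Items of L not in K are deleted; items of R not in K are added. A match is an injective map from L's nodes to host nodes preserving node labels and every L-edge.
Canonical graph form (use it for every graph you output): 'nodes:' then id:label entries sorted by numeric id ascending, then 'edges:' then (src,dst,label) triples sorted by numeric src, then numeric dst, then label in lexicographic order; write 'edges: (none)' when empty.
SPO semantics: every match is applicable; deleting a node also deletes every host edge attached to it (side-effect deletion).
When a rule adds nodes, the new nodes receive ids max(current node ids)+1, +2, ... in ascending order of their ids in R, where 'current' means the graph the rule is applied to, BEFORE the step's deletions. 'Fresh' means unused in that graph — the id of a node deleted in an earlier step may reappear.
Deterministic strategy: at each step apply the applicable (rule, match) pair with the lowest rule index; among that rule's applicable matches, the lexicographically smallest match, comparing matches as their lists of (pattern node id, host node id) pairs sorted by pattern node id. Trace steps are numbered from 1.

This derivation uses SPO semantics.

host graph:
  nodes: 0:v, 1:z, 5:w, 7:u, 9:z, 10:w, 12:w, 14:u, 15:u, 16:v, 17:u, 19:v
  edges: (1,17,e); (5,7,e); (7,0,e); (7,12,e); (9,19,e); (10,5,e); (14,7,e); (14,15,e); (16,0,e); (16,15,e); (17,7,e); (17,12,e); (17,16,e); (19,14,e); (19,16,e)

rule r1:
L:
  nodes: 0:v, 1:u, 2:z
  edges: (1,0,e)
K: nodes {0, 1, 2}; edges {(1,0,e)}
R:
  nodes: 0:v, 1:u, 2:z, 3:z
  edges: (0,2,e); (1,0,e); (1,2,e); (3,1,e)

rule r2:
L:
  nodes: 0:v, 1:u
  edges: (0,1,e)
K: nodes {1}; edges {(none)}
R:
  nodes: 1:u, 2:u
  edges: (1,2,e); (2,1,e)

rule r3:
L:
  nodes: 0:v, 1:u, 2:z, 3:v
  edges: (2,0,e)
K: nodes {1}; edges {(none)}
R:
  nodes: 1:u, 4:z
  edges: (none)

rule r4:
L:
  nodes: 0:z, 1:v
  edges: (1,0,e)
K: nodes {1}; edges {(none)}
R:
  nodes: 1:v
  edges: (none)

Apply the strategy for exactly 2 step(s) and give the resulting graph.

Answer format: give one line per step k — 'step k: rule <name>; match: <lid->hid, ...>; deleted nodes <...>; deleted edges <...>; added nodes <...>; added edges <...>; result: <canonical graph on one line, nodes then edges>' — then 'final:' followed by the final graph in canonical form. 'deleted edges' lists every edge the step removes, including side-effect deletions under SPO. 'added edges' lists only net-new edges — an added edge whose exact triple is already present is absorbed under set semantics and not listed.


step 1: rule r1; match: 0->0, 1->7, 2->1; deleted nodes (none); deleted edges (none); added nodes 20; added edges (0,1,e); (7,1,e); (20,7,e); result: nodes: 0:v, 1:z, 5:w, 7:u, 9:z, 10:w, 12:w, 14:u, 15:u, 16:v, 17:u, 19:v, 20:z edges: (0,1,e); (1,17,e); (5,7,e); (7,0,e); (7,1,e); (7,12,e); (9,19,e); (10,5,e); (14,7,e); (14,15,e); (16,0,e); (16,15,e); (17,7,e); (17,12,e); (17,16,e); (19,14,e); (19,16,e); (20,7,e)
step 2: rule r1; match: 0->0, 1->7, 2->1; deleted nodes (none); deleted edges (none); added nodes 21; added edges (21,7,e); result: nodes: 0:v, 1:z, 5:w, 7:u, 9:z, 10:w, 12:w, 14:u, 15:u, 16:v, 17:u, 19:v, 20:z, 21:z edges: (0,1,e); (1,17,e); (5,7,e); (7,0,e); (7,1,e); (7,12,e); (9,19,e); (10,5,e); (14,7,e); (14,15,e); (16,0,e); (16,15,e); (17,7,e); (17,12,e); (17,16,e); (19,14,e); (19,16,e); (20,7,e); (21,7,e)
final:
nodes: 0:v, 1:z, 5:w, 7:u, 9:z, 10:w, 12:w, 14:u, 15:u, 16:v, 17:u, 19:v, 20:z, 21:z
edges: (0,1,e); (1,17,e); (5,7,e); (7,0,e); (7,1,e); (7,12,e); (9,19,e); (10,5,e); (14,7,e); (14,15,e); (16,0,e); (16,15,e); (17,7,e); (17,12,e); (17,16,e); (19,14,e); (19,16,e); (20,7,e); (21,7,e)


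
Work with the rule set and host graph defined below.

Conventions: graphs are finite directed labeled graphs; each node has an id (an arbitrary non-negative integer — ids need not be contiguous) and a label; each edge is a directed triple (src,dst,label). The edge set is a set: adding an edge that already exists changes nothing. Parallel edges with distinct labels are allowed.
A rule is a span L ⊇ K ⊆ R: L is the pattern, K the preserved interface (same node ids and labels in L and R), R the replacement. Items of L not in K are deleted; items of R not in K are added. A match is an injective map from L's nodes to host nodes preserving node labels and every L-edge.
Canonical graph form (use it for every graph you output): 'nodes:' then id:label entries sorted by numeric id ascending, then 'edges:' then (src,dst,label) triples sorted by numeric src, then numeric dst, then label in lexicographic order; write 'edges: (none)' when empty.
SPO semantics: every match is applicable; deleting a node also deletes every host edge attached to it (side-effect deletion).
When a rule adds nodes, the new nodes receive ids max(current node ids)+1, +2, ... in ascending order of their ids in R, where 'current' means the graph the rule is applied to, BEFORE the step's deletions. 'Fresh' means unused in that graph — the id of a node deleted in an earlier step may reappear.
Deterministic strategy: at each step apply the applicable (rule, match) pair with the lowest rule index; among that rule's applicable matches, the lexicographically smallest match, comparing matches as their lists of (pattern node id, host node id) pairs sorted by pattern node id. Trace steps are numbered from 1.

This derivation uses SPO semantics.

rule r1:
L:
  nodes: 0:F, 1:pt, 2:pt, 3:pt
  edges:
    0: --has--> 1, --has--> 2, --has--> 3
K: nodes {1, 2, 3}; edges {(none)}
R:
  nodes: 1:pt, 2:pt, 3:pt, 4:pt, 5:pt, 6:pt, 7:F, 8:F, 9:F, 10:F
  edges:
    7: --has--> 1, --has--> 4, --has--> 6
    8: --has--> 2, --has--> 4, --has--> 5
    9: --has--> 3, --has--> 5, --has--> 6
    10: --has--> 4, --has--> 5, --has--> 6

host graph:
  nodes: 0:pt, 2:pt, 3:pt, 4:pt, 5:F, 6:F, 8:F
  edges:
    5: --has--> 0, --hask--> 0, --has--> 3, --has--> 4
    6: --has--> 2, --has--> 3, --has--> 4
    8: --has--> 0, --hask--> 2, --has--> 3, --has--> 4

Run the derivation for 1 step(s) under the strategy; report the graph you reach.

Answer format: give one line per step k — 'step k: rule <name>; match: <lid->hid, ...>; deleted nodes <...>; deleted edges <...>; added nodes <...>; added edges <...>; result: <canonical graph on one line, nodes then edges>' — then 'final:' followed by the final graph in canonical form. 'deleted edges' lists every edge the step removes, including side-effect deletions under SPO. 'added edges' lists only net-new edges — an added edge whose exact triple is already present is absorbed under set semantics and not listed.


step 1: rule r1; match: 0->5, 1->0, 2->3, 3->4; deleted nodes 5; deleted edges (5,0,has); (5,0,hask); (5,3,has); (5,4,has); added nodes 9, 10, 11, 12, 13, 14, 15; added edges (12,0,has); (12,9,has); (12,11,has); (13,3,has); (13,9,has); (13,10,has); (14,4,has); (14,10,has); (14,11,has); (15,9,has); (15,10,has); (15,11,has); result: nodes: 0:pt, 2:pt, 3:pt, 4:pt, 6:F, 8:F, 9:pt, 10:pt, 11:pt, 12:F, 13:F, 14:F, 15:F edges: (6,2,has); (6,3,has); (6,4,has); (8,0,has); (8,2,hask); (8,3,has); (8,4,has); (12,0,has); (12,9,has); (12,11,has); (13,3,has); (13,9,has); (13,10,has); (14,4,has); (14,10,has); (14,11,has); (15,9,has); (15,10,has); (15,11,has)
final:
nodes: 0:pt, 2:pt, 3:pt, 4:pt, 6:F, 8:F, 9:pt, 10:pt, 11:pt, 12:F, 13:F, 14:F, 15:F
edges: (6,2,has); (6,3,has); (6,4,has); (8,0,has); (8,2,hask); (8,3,has); (8,4,has); (12,0,has); (12,9,has); (12,11,has); (13,3,has); (13,9,has); (13,10,has); (14,4,has); (14,10,has); (14,11,has); (15,9,has); (15,10,has); (15,11,has)


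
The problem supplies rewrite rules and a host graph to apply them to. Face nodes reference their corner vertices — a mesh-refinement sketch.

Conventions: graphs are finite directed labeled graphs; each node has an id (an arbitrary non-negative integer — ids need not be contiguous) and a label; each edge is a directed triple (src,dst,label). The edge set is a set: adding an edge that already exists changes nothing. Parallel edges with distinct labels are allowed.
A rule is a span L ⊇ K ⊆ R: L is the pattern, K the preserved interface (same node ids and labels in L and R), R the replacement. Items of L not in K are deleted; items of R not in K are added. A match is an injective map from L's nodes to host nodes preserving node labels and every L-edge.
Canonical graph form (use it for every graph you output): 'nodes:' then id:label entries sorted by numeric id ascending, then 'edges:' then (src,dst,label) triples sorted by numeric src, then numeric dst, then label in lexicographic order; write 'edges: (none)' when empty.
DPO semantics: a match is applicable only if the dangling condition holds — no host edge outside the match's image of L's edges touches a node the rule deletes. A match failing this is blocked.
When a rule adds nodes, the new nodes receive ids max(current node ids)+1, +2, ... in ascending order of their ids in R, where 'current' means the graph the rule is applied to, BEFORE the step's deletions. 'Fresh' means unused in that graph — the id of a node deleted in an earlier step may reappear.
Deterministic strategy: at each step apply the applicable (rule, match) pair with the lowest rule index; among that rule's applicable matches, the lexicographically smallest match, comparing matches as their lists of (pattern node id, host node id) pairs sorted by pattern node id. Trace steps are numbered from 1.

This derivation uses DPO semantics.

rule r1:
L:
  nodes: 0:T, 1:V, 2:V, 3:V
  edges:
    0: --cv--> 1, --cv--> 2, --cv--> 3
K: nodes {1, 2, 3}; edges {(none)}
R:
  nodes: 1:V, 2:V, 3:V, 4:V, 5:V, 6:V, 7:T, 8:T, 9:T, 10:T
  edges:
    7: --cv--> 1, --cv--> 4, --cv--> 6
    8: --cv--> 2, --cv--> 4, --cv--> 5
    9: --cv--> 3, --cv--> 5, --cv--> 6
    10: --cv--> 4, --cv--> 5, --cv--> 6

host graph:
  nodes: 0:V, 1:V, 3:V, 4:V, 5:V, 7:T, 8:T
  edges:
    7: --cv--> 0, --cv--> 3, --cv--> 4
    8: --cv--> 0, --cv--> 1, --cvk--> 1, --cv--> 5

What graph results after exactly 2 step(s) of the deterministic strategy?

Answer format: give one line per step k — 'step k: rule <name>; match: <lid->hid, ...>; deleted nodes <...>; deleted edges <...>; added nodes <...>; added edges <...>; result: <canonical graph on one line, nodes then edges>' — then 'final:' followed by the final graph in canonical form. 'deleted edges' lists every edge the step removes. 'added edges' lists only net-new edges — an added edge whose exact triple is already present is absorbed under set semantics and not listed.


step 1: rule r1; match: 0->7, 1->0, 2->3, 3->4; deleted nodes 7; deleted edges (7,0,cv); (7,3,cv); (7,4,cv); added nodes 9, 10, 11, 12, 13, 14, 15; added edges (12,0,cv); (12,9,cv); (12,11,cv); (13,3,cv); (13,9,cv); (13,10,cv); (14,4,cv); (14,10,cv); (14,11,cv); (15,9,cv); (15,10,cv); (15,11,cv); result: nodes: 0:V, 1:V, 3:V, 4:V, 5:V, 8:T, 9:V, 10:V, 11:V, 12:T, 13:T, 14:T, 15:T edges: (8,0,cv); (8,1,cv); (8,1,cvk); (8,5,cv); (12,0,cv); (12,9,cv); (12,11,cv); (13,3,cv); (13,9,cv); (13,10,cv); (14,4,cv); (14,10,cv); (14,11,cv); (15,9,cv); (15,10,cv); (15,11,cv)
step 2: rule r1; match: 0->12, 1->0, 2->9, 3->11; deleted nodes 12; deleted edges (12,0,cv); (12,9,cv); (12,11,cv); added nodes 16, 17, 18, 19, 20, 21, 22; added edges (19,0,cv); (19,16,cv); (19,18,cv); (20,9,cv); (20,16,cv); (20,17,cv); (21,11,cv); (21,17,cv); (21,18,cv); (22,16,cv); (22,17,cv); (22,18,cv); result: nodes: 0:V, 1:V, 3:V, 4:V, 5:V, 8:T, 9:V, 10:V, 11:V, 13:T, 14:T, 15:T, 16:V, 17:V, 18:V, 19:T, 20:T, 21:T, 22:T edges: (8,0,cv); (8,1,cv); (8,1,cvk); (8,5,cv); (13,3,cv); (13,9,cv); (13,10,cv); (14,4,cv); (14,10,cv); (14,11,cv); (15,9,cv); (15,10,cv); (15,11,cv); (19,0,cv); (19,16,cv); (19,18,cv); (20,9,cv); (20,16,cv); (20,17,cv); (21,11,cv); (21,17,cv); (21,18,cv); (22,16,cv); (22,17,cv); (22,18,cv)
final:
nodes: 0:V, 1:V, 3:V, 4:V, 5:V, 8:T, 9:V, 10:V, 11:V, 13:T, 14:T, 15:T, 16:V, 17:V, 18:V, 19:T, 20:T, 21:T, 22:T
edges: (8,0,cv); (8,1,cv); (8,1,cvk); (8,5,cv); (13,3,cv); (13,9,cv); (13,10,cv); (14,4,cv); (14,10,cv); (14,11,cv); (15,9,cv); (15,10,cv); (15,11,cv); (19,0,cv); (19,16,cv); (19,18,cv); (20,9,cv); (20,16,cv); (20,17,cv); (21,11,cv); (21,17,cv); (21,18,cv); (22,16,cv); (22,17,cv); (22,18,cv)


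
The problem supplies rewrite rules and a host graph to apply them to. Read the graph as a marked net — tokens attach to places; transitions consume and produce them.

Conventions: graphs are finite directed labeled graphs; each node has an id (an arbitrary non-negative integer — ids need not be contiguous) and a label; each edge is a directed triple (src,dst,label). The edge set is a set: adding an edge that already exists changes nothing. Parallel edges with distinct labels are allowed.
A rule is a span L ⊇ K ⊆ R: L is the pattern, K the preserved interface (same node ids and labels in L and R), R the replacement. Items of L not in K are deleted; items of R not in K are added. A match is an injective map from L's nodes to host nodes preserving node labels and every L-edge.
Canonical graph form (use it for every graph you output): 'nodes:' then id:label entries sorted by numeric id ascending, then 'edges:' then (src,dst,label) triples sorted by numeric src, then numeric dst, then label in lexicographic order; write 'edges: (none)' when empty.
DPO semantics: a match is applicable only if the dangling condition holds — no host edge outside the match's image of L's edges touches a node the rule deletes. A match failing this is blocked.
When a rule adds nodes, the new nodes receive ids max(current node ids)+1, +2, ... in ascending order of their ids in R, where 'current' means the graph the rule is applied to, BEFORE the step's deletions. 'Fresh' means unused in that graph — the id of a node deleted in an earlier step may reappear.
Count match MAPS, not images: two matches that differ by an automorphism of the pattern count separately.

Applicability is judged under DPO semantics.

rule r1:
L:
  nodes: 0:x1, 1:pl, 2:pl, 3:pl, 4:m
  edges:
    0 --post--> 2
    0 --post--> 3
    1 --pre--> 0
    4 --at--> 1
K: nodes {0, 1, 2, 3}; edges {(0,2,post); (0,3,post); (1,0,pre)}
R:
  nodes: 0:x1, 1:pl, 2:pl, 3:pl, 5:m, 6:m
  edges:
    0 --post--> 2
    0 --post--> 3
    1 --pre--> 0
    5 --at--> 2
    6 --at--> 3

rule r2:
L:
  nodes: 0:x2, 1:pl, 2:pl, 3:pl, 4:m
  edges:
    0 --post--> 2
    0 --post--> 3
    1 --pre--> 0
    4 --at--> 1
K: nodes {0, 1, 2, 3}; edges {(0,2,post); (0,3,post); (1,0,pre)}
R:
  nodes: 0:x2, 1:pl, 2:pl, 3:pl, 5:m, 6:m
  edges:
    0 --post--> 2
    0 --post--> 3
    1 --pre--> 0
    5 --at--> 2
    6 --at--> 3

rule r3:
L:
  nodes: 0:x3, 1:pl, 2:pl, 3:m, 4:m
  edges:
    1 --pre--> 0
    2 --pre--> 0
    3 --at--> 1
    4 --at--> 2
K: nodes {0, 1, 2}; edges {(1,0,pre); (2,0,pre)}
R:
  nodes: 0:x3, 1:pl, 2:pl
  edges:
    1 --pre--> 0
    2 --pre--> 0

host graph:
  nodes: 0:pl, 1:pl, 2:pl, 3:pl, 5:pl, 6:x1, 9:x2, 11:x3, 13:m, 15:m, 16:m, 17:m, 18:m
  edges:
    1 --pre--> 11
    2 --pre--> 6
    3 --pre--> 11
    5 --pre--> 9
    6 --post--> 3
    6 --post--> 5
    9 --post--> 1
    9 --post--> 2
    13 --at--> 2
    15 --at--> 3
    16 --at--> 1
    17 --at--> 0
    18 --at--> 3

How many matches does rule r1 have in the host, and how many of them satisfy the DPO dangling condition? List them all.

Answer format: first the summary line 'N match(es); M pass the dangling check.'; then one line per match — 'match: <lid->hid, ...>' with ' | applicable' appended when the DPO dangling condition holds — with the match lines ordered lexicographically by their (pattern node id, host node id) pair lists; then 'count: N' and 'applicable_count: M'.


2 match(es); 2 pass the dangling check.
match: 0->6, 1->2, 2->3, 3->5, 4->13 | applicable
match: 0->6, 1->2, 2->5, 3->3, 4->13 | applicable
count: 2
applicable_count: 2


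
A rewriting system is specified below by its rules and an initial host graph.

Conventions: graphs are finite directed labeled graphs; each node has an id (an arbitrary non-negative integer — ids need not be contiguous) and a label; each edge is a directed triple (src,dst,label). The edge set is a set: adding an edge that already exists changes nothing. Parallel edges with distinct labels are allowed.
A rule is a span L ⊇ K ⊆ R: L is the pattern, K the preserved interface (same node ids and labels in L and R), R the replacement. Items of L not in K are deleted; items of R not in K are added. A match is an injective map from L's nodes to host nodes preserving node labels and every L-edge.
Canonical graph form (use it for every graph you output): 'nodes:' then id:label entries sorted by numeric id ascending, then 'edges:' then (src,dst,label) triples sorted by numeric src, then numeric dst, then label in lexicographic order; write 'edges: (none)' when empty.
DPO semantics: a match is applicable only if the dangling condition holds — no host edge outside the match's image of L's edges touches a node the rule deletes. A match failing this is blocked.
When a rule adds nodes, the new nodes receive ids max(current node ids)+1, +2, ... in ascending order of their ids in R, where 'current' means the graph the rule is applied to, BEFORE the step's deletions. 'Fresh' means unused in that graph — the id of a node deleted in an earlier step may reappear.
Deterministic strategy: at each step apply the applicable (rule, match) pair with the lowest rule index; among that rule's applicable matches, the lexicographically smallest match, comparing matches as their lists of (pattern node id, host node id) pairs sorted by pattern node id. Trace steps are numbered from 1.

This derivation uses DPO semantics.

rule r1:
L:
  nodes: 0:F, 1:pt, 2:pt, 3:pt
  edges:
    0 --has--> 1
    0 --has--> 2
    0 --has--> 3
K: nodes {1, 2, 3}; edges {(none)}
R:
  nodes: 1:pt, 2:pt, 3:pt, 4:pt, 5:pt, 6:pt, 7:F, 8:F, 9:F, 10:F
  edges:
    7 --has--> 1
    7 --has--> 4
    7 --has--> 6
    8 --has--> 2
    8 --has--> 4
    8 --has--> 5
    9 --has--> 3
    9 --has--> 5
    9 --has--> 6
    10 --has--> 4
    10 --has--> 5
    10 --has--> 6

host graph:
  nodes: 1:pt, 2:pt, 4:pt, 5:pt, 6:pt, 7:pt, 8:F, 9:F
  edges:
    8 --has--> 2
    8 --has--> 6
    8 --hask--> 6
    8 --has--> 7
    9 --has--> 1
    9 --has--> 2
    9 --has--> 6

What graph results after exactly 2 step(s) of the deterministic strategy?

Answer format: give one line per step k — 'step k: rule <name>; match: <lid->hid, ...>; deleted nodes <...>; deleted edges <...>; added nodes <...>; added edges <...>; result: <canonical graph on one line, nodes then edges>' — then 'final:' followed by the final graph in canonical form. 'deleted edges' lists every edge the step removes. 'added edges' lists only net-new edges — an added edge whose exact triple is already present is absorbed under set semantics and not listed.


step 1: rule r1; match: 0->9, 1->1, 2->2, 3->6; deleted nodes 9; deleted edges (9,1,has); (9,2,has); (9,6,has); added nodes 10, 11, 12, 13, 14, 15, 16; added edges (13,1,has); (13,10,has); (13,12,has); (14,2,has); (14,10,has); (14,11,has); (15,6,has); (15,11,has); (15,12,has); (16,10,has); (16,11,has); (16,12,has); result: nodes: 1:pt, 2:pt, 4:pt, 5:pt, 6:pt, 7:pt, 8:F, 10:pt, 11:pt, 12:pt, 13:F, 14:F, 15:F, 16:F edges: (8,2,has); (8,6,has); (8,6,hask); (8,7,has); (13,1,has); (13,10,has); (13,12,has); (14,2,has); (14,10,has); (14,11,has); (15,6,has); (15,11,has); (15,12,has); (16,10,has); (16,11,has); (16,12,has)
step 2: rule r1; match: 0->13, 1->1, 2->10, 3->12; deleted nodes 13; deleted edges (13,1,has); (13,10,has); (13,12,has); added nodes 17, 18, 19, 20, 21, 22, 23; added edges (20,1,has); (20,17,has); (20,19,has); (21,10,has); (21,17,has); (21,18,has); (22,12,has); (22,18,has); (22,19,has); (23,17,has); (23,18,has); (23,19,has); result: nodes: 1:pt, 2:pt, 4:pt, 5:pt, 6:pt, 7:pt, 8:F, 10:pt, 11:pt, 12:pt, 14:F, 15:F, 16:F, 17:pt, 18:pt, 19:pt, 20:F, 21:F, 22:F, 23:F edges: (8,2,has); (8,6,has); (8,6,hask); (8,7,has); (14,2,has); (14,10,has); (14,11,has); (15,6,has); (15,11,has); (15,12,has); (16,10,has); (16,11,has); (16,12,has); (20,1,has); (20,17,has); (20,19,has); (21,10,has); (21,17,has); (21,18,has); (22,12,has); (22,18,has); (22,19,has); (23,17,has); (23,18,has); (23,19,has)
final:
nodes: 1:pt, 2:pt, 4:pt, 5:pt, 6:pt, 7:pt, 8:F, 10:pt, 11:pt, 12:pt, 14:F, 15:F, 16:F, 17:pt, 18:pt, 19:pt, 20:F, 21:F, 22:F, 23:F
edges: (8,2,has); (8,6,has); (8,6,hask); (8,7,has); (14,2,has); (14,10,has); (14,11,has); (15,6,has); (15,11,has); (15,12,has); (16,10,has); (16,11,has); (16,12,has); (20,1,has); (20,17,has); (20,19,has); (21,10,has); (21,17,has); (21,18,has); (22,12,has); (22,18,has); (22,19,has); (23,17,has); (23,18,has); (23,19,has)


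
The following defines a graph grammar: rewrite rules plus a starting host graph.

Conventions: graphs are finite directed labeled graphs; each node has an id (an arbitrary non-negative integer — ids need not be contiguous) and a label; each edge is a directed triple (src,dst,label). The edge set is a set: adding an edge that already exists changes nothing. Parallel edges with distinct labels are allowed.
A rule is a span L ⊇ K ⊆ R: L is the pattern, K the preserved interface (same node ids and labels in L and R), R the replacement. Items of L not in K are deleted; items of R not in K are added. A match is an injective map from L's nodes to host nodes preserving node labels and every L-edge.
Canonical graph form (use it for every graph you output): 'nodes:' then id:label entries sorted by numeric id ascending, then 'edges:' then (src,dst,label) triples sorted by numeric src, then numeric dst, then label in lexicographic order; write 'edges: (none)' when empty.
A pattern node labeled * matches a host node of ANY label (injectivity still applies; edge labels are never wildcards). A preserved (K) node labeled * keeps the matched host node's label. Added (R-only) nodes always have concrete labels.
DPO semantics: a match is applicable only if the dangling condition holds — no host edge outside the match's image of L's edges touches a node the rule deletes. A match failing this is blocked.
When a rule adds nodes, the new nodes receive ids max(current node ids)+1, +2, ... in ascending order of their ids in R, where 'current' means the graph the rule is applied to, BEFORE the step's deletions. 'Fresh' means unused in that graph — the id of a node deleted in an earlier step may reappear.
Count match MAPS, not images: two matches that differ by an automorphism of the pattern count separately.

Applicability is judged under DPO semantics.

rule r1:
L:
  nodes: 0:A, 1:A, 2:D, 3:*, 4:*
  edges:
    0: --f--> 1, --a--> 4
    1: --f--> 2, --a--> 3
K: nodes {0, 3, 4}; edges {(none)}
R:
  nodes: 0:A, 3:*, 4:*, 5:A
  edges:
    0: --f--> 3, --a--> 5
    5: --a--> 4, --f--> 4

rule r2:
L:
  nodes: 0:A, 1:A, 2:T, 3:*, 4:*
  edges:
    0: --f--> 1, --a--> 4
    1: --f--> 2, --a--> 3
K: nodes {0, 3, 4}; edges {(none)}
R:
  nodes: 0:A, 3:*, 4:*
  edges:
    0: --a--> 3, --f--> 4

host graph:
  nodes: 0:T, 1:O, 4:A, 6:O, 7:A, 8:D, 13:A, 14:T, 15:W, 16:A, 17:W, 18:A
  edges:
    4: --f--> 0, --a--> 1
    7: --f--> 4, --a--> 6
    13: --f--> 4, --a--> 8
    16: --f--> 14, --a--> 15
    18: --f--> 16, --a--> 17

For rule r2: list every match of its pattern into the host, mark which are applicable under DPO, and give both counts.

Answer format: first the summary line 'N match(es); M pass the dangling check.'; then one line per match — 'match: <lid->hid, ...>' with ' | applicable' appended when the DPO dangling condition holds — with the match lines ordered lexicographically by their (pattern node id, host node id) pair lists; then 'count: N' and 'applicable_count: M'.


3 match(es); 1 pass the dangling check.
match: 0->7, 1->4, 2->0, 3->1, 4->6
match: 0->13, 1->4, 2->0, 3->1, 4->8
match: 0->18, 1->16, 2->14, 3->15, 4->17 | applicable
count: 3
applicable_count: 1


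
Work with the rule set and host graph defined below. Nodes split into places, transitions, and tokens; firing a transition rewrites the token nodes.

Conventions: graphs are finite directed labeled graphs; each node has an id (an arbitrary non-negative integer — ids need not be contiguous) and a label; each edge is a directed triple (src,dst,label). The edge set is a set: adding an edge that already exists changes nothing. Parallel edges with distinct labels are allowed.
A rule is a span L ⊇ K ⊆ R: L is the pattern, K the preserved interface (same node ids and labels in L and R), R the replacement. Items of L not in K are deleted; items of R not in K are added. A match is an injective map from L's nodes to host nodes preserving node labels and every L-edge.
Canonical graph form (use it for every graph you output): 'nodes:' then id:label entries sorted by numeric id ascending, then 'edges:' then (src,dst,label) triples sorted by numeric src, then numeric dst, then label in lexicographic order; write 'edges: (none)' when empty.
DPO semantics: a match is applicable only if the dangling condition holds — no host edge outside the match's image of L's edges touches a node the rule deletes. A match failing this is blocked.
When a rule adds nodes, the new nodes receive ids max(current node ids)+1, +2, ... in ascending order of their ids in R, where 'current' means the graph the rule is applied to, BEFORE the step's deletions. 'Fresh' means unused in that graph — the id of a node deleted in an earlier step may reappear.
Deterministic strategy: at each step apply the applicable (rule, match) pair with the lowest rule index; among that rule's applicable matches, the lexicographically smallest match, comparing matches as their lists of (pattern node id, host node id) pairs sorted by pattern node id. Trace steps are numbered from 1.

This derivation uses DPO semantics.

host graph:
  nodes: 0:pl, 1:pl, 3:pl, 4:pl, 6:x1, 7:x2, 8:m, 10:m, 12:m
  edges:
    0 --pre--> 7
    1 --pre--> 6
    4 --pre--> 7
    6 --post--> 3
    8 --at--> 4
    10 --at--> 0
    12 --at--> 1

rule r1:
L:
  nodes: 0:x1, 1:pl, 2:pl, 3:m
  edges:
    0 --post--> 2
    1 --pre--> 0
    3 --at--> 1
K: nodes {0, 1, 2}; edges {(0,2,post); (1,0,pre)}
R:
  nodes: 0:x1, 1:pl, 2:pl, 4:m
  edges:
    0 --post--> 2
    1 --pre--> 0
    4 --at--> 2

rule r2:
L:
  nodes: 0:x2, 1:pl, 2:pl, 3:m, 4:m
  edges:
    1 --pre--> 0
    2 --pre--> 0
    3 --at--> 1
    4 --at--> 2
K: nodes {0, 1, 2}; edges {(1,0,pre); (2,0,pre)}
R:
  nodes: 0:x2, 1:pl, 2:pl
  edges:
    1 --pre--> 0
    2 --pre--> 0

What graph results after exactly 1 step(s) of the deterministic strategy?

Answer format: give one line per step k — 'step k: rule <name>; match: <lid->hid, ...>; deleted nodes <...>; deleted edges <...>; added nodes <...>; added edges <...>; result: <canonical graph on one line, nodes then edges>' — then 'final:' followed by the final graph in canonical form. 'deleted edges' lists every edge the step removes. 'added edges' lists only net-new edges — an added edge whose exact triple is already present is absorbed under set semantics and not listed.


step 1: rule r1; match: 0->6, 1->1, 2->3, 3->12; deleted nodes 12; deleted edges (12,1,at); added nodes 13; added edges (13,3,at); result: nodes: 0:pl, 1:pl, 3:pl, 4:pl, 6:x1, 7:x2, 8:m, 10:m, 13:m edges: (0,7,pre); (1,6,pre); (4,7,pre); (6,3,post); (8,4,at); (10,0,at); (13,3,at)
final:
nodes: 0:pl, 1:pl, 3:pl, 4:pl, 6:x1, 7:x2, 8:m, 10:m, 13:m
edges: (0,7,pre); (1,6,pre); (4,7,pre); (6,3,post); (8,4,at); (10,0,at); (13,3,at)


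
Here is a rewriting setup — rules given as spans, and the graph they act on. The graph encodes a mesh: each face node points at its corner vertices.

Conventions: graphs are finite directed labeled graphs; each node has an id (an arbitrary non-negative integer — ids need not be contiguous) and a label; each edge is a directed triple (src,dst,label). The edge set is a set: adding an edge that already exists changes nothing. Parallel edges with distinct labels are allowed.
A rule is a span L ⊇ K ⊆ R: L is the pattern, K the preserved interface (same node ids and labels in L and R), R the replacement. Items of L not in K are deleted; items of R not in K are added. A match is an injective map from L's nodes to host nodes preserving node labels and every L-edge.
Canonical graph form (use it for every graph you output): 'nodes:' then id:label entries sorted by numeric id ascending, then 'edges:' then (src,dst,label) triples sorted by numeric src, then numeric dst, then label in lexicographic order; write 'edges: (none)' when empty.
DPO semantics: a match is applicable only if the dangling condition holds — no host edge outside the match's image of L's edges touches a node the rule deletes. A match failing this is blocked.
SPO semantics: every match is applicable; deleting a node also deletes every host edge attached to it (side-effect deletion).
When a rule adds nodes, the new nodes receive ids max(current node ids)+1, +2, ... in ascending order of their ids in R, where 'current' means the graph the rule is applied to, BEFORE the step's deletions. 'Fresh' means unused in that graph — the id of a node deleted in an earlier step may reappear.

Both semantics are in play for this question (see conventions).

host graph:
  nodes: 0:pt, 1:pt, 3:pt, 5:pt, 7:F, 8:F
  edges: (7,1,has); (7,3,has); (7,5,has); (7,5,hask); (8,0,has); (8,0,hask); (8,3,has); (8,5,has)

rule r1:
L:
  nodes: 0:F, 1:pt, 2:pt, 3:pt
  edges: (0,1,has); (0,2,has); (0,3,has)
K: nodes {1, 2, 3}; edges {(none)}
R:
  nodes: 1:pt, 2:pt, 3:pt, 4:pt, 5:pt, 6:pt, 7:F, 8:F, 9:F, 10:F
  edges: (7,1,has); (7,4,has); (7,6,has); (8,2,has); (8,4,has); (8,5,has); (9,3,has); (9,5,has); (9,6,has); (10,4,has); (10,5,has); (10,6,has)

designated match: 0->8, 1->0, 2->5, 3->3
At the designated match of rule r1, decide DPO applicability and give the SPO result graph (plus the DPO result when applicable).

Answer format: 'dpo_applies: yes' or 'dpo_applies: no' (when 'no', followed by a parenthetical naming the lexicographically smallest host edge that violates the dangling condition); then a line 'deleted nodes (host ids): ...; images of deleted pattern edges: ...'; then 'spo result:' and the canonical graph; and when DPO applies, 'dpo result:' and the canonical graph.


dpo_applies: no
(the rule deletes node 8, which keeps host edge (8,0,hask) outside the match image — the dangling condition fails, DPO blocks; SPO proceeds and side-deletes such edges)
deleted nodes (host ids): 8; images of deleted pattern edges: (8,0,has); (8,3,has); (8,5,has)
spo result:
nodes: 0:pt, 1:pt, 3:pt, 5:pt, 7:F, 9:pt, 10:pt, 11:pt, 12:F, 13:F, 14:F, 15:F
edges: (7,1,has); (7,3,has); (7,5,has); (7,5,hask); (12,0,has); (12,9,has); (12,11,has); (13,5,has); (13,9,has); (13,10,has); (14,3,has); (14,10,has); (14,11,has); (15,9,has); (15,10,has); (15,11,has)
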